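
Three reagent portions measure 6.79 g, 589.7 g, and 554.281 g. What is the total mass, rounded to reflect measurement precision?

1150.8 g

6.79 g + 589.7 g + 554.281 g = 1150.771 g.
Addition/subtraction keeps the fewest decimal places: 6.79 → 2 decimal places, 589.7 → 1 decimal place, 554.281 → 3 decimal places; limit is 1.
Rounded to 1 decimal place: 1150.8 g.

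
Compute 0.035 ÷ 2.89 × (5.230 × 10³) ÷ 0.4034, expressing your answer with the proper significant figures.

0.035 ÷ 2.89 × (5.230 × 10³) ÷ 0.4034 = 157.013139182…
Multiplication/division keeps the fewest significant figures: 0.035 → 2 s.f., 2.89 → 3 s.f., 5.230 × 10³ → 4 s.f., 0.4034 → 4 s.f.; limit is 2.
Rounded to 2 significant figures: 1.6 × 10².

1.6 × 10²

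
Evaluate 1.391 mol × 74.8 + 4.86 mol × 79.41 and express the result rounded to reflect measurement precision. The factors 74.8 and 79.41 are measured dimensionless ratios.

1.391 × 74.8 = 104.0468 → 104 mol (3 s.f., last digit at the 10^0 place).
4.86 × 79.41 = 385.9326 → 386 mol (3 s.f., last digit at the 10^0 place).
Sum: 489.9794 mol; keep the coarser place, 10^0.
Result: 490. mol.

490. mol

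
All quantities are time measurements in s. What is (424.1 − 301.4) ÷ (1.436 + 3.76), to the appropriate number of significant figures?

424.1 − 301.4 = 122.7, limited to 1 d.p. → 4 s.f.; 1.436 + 3.76 = 5.196, limited to 2 d.p. → 3 s.f.
Carrying full precision, 122.7 ÷ 5.196 = 23.6143187067…; keep min(4, 3) = 3 s.f.
Rounded to 3 significant figures: 23.6.

23.6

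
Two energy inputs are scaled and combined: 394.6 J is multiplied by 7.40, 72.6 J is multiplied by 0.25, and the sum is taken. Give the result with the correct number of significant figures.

394.6 × 7.40 = 2920.04 → 2.92 × 10^3 J (3 s.f., last digit at the 10^1 place).
72.6 × 0.25 = 18.15 → 18 J (2 s.f., last digit at the 10^0 place).
Sum: 2938.19 J; keep the coarser place, 10^1.
Result: 2.94 × 10^3 J.

2.94 × 10^3 J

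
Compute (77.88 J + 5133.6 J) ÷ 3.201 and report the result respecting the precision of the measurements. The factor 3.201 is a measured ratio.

1628 J

77.88 J + 5133.6 J = 5211.48 J; the sum is limited to 1 decimal place (5 s.f.).
Carrying full precision, 5211.48 ÷ 3.201 = 1628.0787254… J; 3.201 has 4 s.f., so the result keeps min(5, 4) = 4 s.f.
Rounded to 4 significant figures: 1628 J.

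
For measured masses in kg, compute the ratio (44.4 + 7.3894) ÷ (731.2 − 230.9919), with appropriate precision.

44.4 + 7.3894 = 51.7894, limited to 1 d.p. → 3 s.f.; 731.2 − 230.9919 = 500.2081, limited to 1 d.p. → 4 s.f.
Carrying full precision, 51.7894 ÷ 500.2081 = 0.103535708438…; keep min(3, 4) = 3 s.f.
Rounded to 3 significant figures: 0.104.

0.104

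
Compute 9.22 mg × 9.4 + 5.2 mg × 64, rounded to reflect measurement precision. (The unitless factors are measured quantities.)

9.22 × 9.4 = 86.668 → 87 mg (2 s.f., last digit at the 10^0 place).
5.2 × 64 = 332.8 → 3.3 × 10^2 mg (2 s.f., last digit at the 10^1 place).
Sum: 419.468 mg; keep the coarser place, 10^1.
Result: 4.2 × 10^2 mg.

4.2 × 10^2 mg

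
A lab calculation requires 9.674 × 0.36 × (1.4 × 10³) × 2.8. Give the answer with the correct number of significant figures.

9.674 × 0.36 × (1.4 × 10³) × 2.8 = 13651.9488
Multiplication/division keeps the fewest significant figures: 9.674 → 4 s.f., 0.36 → 2 s.f., 1.4 × 10³ → 2 s.f., 2.8 → 2 s.f.; limit is 2.
Rounded to 2 significant figures: 1.4 × 10⁴.

1.4 × 10⁴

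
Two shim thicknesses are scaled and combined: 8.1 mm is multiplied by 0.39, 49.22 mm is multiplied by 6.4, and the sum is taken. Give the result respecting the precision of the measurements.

3.2 × 10^2 mm

8.1 × 0.39 = 3.159 → 3.2 mm (2 s.f., last digit at the 10^-1 place).
49.22 × 6.4 = 315.008 → 3.2 × 10^2 mm (2 s.f., last digit at the 10^1 place).
Sum: 318.167 mm; keep the coarser place, 10^1.
Result: 3.2 × 10^2 mm.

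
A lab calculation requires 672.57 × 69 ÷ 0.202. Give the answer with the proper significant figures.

2.3 × 10⁵

672.57 × 69 ÷ 0.202 = 229739.257426…
Multiplication/division keeps the fewest significant figures: 672.57 → 5 s.f., 69 → 2 s.f., 0.202 → 3 s.f.; limit is 2.
Rounded to 2 significant figures: 2.3 × 10⁵.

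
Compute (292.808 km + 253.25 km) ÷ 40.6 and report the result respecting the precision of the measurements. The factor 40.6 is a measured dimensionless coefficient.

292.808 km + 253.25 km = 546.058 km; the sum is limited to 2 decimal places (5 s.f.).
Carrying full precision, 546.058 ÷ 40.6 = 13.4497044335… km; 40.6 has 3 s.f., so the result keeps min(5, 3) = 3 s.f.
Rounded to 3 significant figures: 13.4 km.

13.4 km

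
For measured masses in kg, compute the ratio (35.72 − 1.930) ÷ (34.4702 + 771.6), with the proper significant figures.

0.04192

35.72 − 1.930 = 33.790, limited to 2 d.p. → 4 s.f.; 34.4702 + 771.6 = 806.0702, limited to 1 d.p. → 4 s.f.
Carrying full precision, 33.790 ÷ 806.0702 = 0.0419194258763…; keep min(4, 4) = 4 s.f.
Rounded to 4 significant figures: 0.04192.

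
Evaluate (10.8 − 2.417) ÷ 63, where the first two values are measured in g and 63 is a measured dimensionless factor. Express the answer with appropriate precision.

10.8 g − 2.417 g = 8.383 g; the difference is limited to 1 decimal place (2 s.f.).
Carrying full precision, 8.383 ÷ 63 = 0.133063492063… g; 63 has 2 s.f., so the result keeps min(2, 2) = 2 s.f.
Rounded to 2 significant figures: 0.13 g.

0.13 g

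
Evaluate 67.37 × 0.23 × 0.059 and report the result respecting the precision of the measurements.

0.91

67.37 × 0.23 × 0.059 = 0.9142109
Multiplication/division keeps the fewest significant figures: 67.37 → 4 s.f., 0.23 → 2 s.f., 0.059 → 2 s.f.; limit is 2.
Rounded to 2 significant figures: 0.91.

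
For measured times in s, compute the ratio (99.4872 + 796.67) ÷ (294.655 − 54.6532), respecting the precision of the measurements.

3.7340

99.4872 + 796.67 = 896.1572, limited to 2 d.p. → 5 s.f.; 294.655 − 54.6532 = 240.0018, limited to 3 d.p. → 6 s.f.
Carrying full precision, 896.1572 ÷ 240.0018 = 3.73396032863…; keep min(5, 6) = 5 s.f.
Rounded to 5 significant figures: 3.7340.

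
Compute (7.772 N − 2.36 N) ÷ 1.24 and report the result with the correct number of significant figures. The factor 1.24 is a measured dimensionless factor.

4.36 N

7.772 N − 2.36 N = 5.412 N; the difference is limited to 2 decimal places (3 s.f.).
Carrying full precision, 5.412 ÷ 1.24 = 4.36451612903… N; 1.24 has 3 s.f., so the result keeps min(3, 3) = 3 s.f.
Rounded to 3 significant figures: 4.36 N.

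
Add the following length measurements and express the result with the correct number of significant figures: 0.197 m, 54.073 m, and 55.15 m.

109.42 m

0.197 m + 54.073 m + 55.15 m = 109.420 m.
Addition/subtraction keeps the fewest decimal places: 0.197 → 3 decimal places, 54.073 → 3 decimal places, 55.15 → 2 decimal places; limit is 2.
Rounded to 2 decimal places: 109.42 m.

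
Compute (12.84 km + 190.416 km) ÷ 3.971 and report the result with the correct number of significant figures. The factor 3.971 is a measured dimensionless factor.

12.84 km + 190.416 km = 203.256 km; the sum is limited to 2 decimal places (5 s.f.).
Carrying full precision, 203.256 ÷ 3.971 = 51.1850919164… km; 3.971 has 4 s.f., so the result keeps min(5, 4) = 4 s.f.
Rounded to 4 significant figures: 51.19 km.

51.19 km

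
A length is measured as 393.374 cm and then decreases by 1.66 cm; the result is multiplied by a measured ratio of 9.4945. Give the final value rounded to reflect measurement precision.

3719.1 cm

393.374 cm − 1.66 cm = 391.714 cm; the difference is limited to 2 decimal places (5 s.f.).
Carrying full precision, 391.714 × 9.4945 = 3719.128573 cm; 9.4945 has 5 s.f., so the result keeps min(5, 5) = 5 s.f.
Rounded to 5 significant figures: 3719.1 cm.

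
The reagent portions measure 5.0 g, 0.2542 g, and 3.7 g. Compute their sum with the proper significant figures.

9.0 g

5.0 g + 0.2542 g + 3.7 g = 8.9542 g.
Addition/subtraction keeps the fewest decimal places: 5.0 → 1 decimal place, 0.2542 → 4 decimal places, 3.7 → 1 decimal place; limit is 1.
Rounded to 1 decimal place: 9.0 g.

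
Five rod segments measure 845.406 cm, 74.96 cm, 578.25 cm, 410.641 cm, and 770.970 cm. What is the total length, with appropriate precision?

2680.23 cm

845.406 cm + 74.96 cm + 578.25 cm + 410.641 cm + 770.970 cm = 2680.227 cm.
Addition/subtraction keeps the fewest decimal places: 845.406 → 3 decimal places, 74.96 → 2 decimal places, 578.25 → 2 decimal places, 410.641 → 3 decimal places, 770.970 → 3 decimal places; limit is 2.
Rounded to 2 decimal places: 2680.23 cm.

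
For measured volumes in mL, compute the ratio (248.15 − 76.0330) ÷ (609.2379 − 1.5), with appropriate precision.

248.15 − 76.0330 = 172.1170, limited to 2 d.p. → 5 s.f.; 609.2379 − 1.5 = 607.7379, limited to 1 d.p. → 4 s.f.
Carrying full precision, 172.1170 ÷ 607.7379 = 0.283209258465…; keep min(5, 4) = 4 s.f.
Rounded to 4 significant figures: 0.2832.

0.2832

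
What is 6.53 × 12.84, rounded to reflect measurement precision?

6.53 × 12.84 = 83.8452
Multiplication/division keeps the fewest significant figures: 6.53 → 3 s.f., 12.84 → 4 s.f.; limit is 3.
Rounded to 3 significant figures: 83.8.

83.8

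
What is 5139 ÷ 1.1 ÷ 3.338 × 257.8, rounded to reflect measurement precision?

3.6 × 10^5

5139 ÷ 1.1 ÷ 3.338 × 257.8 = 360813.27959…
Multiplication/division keeps the fewest significant figures: 5139 → 4 s.f., 1.1 → 2 s.f., 3.338 → 4 s.f., 257.8 → 4 s.f.; limit is 2.
Rounded to 2 significant figures: 3.6 × 10^5.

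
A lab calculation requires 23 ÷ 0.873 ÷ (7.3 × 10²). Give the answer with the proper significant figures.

0.036

23 ÷ 0.873 ÷ (7.3 × 10²) = 0.0360903199485…
Multiplication/division keeps the fewest significant figures: 23 → 2 s.f., 0.873 → 3 s.f., 7.3 × 10² → 2 s.f.; limit is 2.
Rounded to 2 significant figures: 0.036.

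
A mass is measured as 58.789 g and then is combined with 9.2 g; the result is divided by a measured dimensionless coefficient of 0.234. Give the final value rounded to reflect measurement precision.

291 g

58.789 g + 9.2 g = 67.989 g; the sum is limited to 1 decimal place (3 s.f.).
Carrying full precision, 67.989 ÷ 0.234 = 290.551282051… g; 0.234 has 3 s.f., so the result keeps min(3, 3) = 3 s.f.
Rounded to 3 significant figures: 291 g.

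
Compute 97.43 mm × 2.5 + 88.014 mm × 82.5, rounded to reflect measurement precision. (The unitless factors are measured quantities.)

7.50 × 10^3 mm

97.43 × 2.5 = 243.575 → 2.4 × 10^2 mm (2 s.f., last digit at the 10^1 place).
88.014 × 82.5 = 7261.155 → 7.26 × 10^3 mm (3 s.f., last digit at the 10^1 place).
Sum: 7504.73 mm; keep the coarser place, 10^1.
Result: 7.50 × 10^3 mm.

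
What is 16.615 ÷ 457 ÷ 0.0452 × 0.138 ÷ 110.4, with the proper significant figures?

0.00101

16.615 ÷ 457 ÷ 0.0452 × 0.138 ÷ 110.4 = 0.00100543899227…
Multiplication/division keeps the fewest significant figures: 16.615 → 5 s.f., 457 → 3 s.f., 0.0452 → 3 s.f., 0.138 → 3 s.f., 110.4 → 4 s.f.; limit is 3.
Rounded to 3 significant figures: 0.00101.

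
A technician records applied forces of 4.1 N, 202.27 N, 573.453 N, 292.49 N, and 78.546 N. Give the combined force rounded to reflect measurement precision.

4.1 N + 202.27 N + 573.453 N + 292.49 N + 78.546 N = 1150.859 N.
Addition/subtraction keeps the fewest decimal places: 4.1 → 1 decimal place, 202.27 → 2 decimal places, 573.453 → 3 decimal places, 292.49 → 2 decimal places, 78.546 → 3 decimal places; limit is 1.
Rounded to 1 decimal place: 1.1509 × 10^3 N.

1.1509 × 10^3 N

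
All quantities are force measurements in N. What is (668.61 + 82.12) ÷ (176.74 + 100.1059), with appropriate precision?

2.7117

668.61 + 82.12 = 750.73, limited to 2 d.p. → 5 s.f.; 176.74 + 100.1059 = 276.8459, limited to 2 d.p. → 5 s.f.
Carrying full precision, 750.73 ÷ 276.8459 = 2.71172518719…; keep min(5, 5) = 5 s.f.
Rounded to 5 significant figures: 2.7117.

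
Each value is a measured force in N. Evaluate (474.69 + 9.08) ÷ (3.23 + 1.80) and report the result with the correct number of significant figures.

96.2

474.69 + 9.08 = 483.77, limited to 2 d.p. → 5 s.f.; 3.23 + 1.80 = 5.03, limited to 2 d.p. → 3 s.f.
Carrying full precision, 483.77 ÷ 5.03 = 96.1769383698…; keep min(5, 3) = 3 s.f.
Rounded to 3 significant figures: 96.2.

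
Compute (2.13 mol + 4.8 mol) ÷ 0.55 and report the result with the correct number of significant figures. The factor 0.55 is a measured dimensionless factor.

2.13 mol + 4.8 mol = 6.93 mol; the sum is limited to 1 decimal place (2 s.f.).
Carrying full precision, 6.93 ÷ 0.55 = 12.6 mol; 0.55 has 2 s.f., so the result keeps min(2, 2) = 2 s.f.
Rounded to 2 significant figures: 13 mol.

13 mol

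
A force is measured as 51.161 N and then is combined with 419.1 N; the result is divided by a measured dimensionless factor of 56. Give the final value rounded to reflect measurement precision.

51.161 N + 419.1 N = 470.261 N; the sum is limited to 1 decimal place (4 s.f.).
Carrying full precision, 470.261 ÷ 56 = 8.39751785714… N; 56 has 2 s.f., so the result keeps min(4, 2) = 2 s.f.
Rounded to 2 significant figures: 8.4 N.

8.4 N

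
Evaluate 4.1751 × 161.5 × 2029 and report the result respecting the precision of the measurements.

4.1751 × 161.5 × 2029 = 1368111.38085
Multiplication/division keeps the fewest significant figures: 4.1751 → 5 s.f., 161.5 → 4 s.f., 2029 → 4 s.f.; limit is 4.
Rounded to 4 significant figures: 1.368 × 10⁶.

1.368 × 10⁶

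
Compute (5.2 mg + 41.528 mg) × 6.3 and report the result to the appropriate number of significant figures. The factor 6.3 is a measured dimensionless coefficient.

5.2 mg + 41.528 mg = 46.728 mg; the sum is limited to 1 decimal place (3 s.f.).
Carrying full precision, 46.728 × 6.3 = 294.3864 mg; 6.3 has 2 s.f., so the result keeps min(3, 2) = 2 s.f.
Rounded to 2 significant figures: 2.9 × 10^2 mg.

2.9 × 10^2 mg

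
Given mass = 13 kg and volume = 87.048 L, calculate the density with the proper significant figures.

0.15 kg/L

density = 13 kg ÷ 87.048 L = 0.149342891278… kg/L.
13 has 2 significant figures; 87.048 has 5.
Division/multiplication keeps the fewest: 2 significant figures.
Rounded: 0.15 kg/L.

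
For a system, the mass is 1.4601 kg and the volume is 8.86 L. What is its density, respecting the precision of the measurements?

density = 1.4601 kg ÷ 8.86 L = 0.164796839729… kg/L.
1.4601 has 5 significant figures; 8.86 has 3.
Division/multiplication keeps the fewest: 3 significant figures.
Rounded: 0.165 kg/L.

0.165 kg/L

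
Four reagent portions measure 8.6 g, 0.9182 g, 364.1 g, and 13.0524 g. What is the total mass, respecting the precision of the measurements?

386.7 g

8.6 g + 0.9182 g + 364.1 g + 13.0524 g = 386.6706 g.
Addition/subtraction keeps the fewest decimal places: 8.6 → 1 decimal place, 0.9182 → 4 decimal places, 364.1 → 1 decimal place, 13.0524 → 4 decimal places; limit is 1.
Rounded to 1 decimal place: 386.7 g.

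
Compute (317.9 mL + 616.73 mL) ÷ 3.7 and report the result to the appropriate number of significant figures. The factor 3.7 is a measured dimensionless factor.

2.5 × 10^2 mL

317.9 mL + 616.73 mL = 934.63 mL; the sum is limited to 1 decimal place (4 s.f.).
Carrying full precision, 934.63 ÷ 3.7 = 252.602702703… mL; 3.7 has 2 s.f., so the result keeps min(4, 2) = 2 s.f.
Rounded to 2 significant figures: 2.5 × 10^2 mL.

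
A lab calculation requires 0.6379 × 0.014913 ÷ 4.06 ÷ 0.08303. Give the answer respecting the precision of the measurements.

0.6379 × 0.014913 ÷ 4.06 ÷ 0.08303 = 0.0282199700506…
Multiplication/division keeps the fewest significant figures: 0.6379 → 4 s.f., 0.014913 → 5 s.f., 4.06 → 3 s.f., 0.08303 → 4 s.f.; limit is 3.
Rounded to 3 significant figures: 0.0282.

0.0282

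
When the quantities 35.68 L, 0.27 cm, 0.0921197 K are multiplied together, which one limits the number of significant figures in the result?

35.68 L → 4 s.f.; 0.27 cm → 2 s.f.; 0.0921197 K → 6 s.f.
The fewest is 2 significant figures, from 0.27 cm.

0.27 cm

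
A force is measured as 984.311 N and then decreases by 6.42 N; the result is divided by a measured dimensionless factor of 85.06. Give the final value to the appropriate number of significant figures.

11.50 N

984.311 N − 6.42 N = 977.891 N; the difference is limited to 2 decimal places (5 s.f.).
Carrying full precision, 977.891 ÷ 85.06 = 11.4964848342… N; 85.06 has 4 s.f., so the result keeps min(5, 4) = 4 s.f.
Rounded to 4 significant figures: 11.50 N.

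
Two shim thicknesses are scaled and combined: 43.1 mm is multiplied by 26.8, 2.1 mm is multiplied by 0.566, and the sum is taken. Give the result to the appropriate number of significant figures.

1.16 × 10^3 mm

43.1 × 26.8 = 1155.08 → 1.16 × 10^3 mm (3 s.f., last digit at the 10^1 place).
2.1 × 0.566 = 1.1886 → 1.2 mm (2 s.f., last digit at the 10^-1 place).
Sum: 1156.2686 mm; keep the coarser place, 10^1.
Result: 1.16 × 10^3 mm.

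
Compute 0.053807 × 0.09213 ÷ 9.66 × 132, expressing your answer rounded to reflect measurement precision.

0.0677

0.053807 × 0.09213 ÷ 9.66 × 132 = 0.0677386683354…
Multiplication/division keeps the fewest significant figures: 0.053807 → 5 s.f., 0.09213 → 4 s.f., 9.66 → 3 s.f., 132 → 3 s.f.; limit is 3.
Rounded to 3 significant figures: 0.0677.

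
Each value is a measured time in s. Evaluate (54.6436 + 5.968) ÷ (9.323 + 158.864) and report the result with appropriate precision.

54.6436 + 5.968 = 60.6116, limited to 3 d.p. → 5 s.f.; 9.323 + 158.864 = 168.187, limited to 3 d.p. → 6 s.f.
Carrying full precision, 60.6116 ÷ 168.187 = 0.36038219363…; keep min(5, 6) = 5 s.f.
Rounded to 5 significant figures: 0.36038.

0.36038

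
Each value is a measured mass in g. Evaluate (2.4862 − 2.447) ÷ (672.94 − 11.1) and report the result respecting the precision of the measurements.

2.4862 − 2.447 = 0.0392, limited to 3 d.p. → 2 s.f.; 672.94 − 11.1 = 661.84, limited to 1 d.p. → 4 s.f.
Carrying full precision, 0.0392 ÷ 661.84 = 0.0000592288166324…; keep min(2, 4) = 2 s.f.
Rounded to 2 significant figures: 5.9 × 10⁻⁵.

5.9 × 10⁻⁵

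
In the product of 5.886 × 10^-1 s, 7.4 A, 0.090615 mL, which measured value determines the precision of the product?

7.4 A

5.886 × 10^-1 s → 4 s.f.; 7.4 A → 2 s.f.; 0.090615 mL → 5 s.f.
The fewest is 2 significant figures, from 7.4 A.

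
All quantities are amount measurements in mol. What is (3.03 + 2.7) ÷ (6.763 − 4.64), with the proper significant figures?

3.03 + 2.7 = 5.73, limited to 1 d.p. → 2 s.f.; 6.763 − 4.64 = 2.123, limited to 2 d.p. → 3 s.f.
Carrying full precision, 5.73 ÷ 2.123 = 2.69901083373…; keep min(2, 3) = 2 s.f.
Rounded to 2 significant figures: 2.7.

2.7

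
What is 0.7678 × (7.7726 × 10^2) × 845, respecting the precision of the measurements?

0.7678 × (7.7726 × 10^2) × 845 = 504279.29266
Multiplication/division keeps the fewest significant figures: 0.7678 → 4 s.f., 7.7726 × 10^2 → 5 s.f., 845 → 3 s.f.; limit is 3.
Rounded to 3 significant figures: 5.04 × 10^5.

5.04 × 10^5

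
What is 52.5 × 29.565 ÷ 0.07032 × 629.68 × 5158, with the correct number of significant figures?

52.5 × 29.565 ÷ 0.07032 × 629.68 × 5158 = 7.16901620153 × 10^10…
Multiplication/division keeps the fewest significant figures: 52.5 → 3 s.f., 29.565 → 5 s.f., 0.07032 → 4 s.f., 629.68 → 5 s.f., 5158 → 4 s.f.; limit is 3.
Rounded to 3 significant figures: 7.17 × 10^10.

7.17 × 10^10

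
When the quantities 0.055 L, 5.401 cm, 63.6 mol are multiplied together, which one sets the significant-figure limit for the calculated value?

0.055 L → 2 s.f.; 5.401 cm → 4 s.f.; 63.6 mol → 3 s.f.
The fewest is 2 significant figures, from 0.055 L.

0.055 L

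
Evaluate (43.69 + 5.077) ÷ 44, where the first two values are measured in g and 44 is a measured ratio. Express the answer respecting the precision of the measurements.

43.69 g + 5.077 g = 48.767 g; the sum is limited to 2 decimal places (4 s.f.).
Carrying full precision, 48.767 ÷ 44 = 1.10834090909… g; 44 has 2 s.f., so the result keeps min(4, 2) = 2 s.f.
Rounded to 2 significant figures: 1.1 g.

1.1 g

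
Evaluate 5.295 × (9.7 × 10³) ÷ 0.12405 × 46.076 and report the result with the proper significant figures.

5.295 × (9.7 × 10³) ÷ 0.12405 × 46.076 = 19077246.8682…
Multiplication/division keeps the fewest significant figures: 5.295 → 4 s.f., 9.7 × 10³ → 2 s.f., 0.12405 → 5 s.f., 46.076 → 5 s.f.; limit is 2.
Rounded to 2 significant figures: 1.9 × 10⁷.

1.9 × 10⁷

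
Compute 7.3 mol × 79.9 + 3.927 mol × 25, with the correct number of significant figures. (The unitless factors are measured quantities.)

7.3 × 79.9 = 583.27 → 5.8 × 10^2 mol (2 s.f., last digit at the 10^1 place).
3.927 × 25 = 98.175 → 98 mol (2 s.f., last digit at the 10^0 place).
Sum: 681.445 mol; keep the coarser place, 10^1.
Result: 6.8 × 10^2 mol.

6.8 × 10^2 mol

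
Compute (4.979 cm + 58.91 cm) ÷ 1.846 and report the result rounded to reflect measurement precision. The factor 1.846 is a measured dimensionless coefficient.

34.61 cm

4.979 cm + 58.91 cm = 63.889 cm; the sum is limited to 2 decimal places (4 s.f.).
Carrying full precision, 63.889 ÷ 1.846 = 34.6094257855… cm; 1.846 has 4 s.f., so the result keeps min(4, 4) = 4 s.f.
Rounded to 4 significant figures: 34.61 cm.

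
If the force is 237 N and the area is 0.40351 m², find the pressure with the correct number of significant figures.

pressure = 237 N ÷ 0.40351 m² = 587.346038512… Pa.
237 has 3 significant figures; 0.40351 has 5.
Division/multiplication keeps the fewest: 3 significant figures.
Rounded: 587 Pa.

587 Pa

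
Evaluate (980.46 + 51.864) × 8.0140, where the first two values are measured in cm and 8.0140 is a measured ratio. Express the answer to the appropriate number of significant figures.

980.46 cm + 51.864 cm = 1032.324 cm; the sum is limited to 2 decimal places (6 s.f.).
Carrying full precision, 1032.324 × 8.0140 = 8273.044536 cm; 8.0140 has 5 s.f., so the result keeps min(6, 5) = 5 s.f.
Rounded to 5 significant figures: 8273.0 cm.

8273.0 cm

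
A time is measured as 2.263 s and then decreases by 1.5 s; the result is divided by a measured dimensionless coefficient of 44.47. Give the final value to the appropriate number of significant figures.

0.02 s

2.263 s − 1.5 s = 0.763 s; the difference is limited to 1 decimal place (1 s.f.).
Carrying full precision, 0.763 ÷ 44.47 = 0.0171576343602… s; 44.47 has 4 s.f., so the result keeps min(1, 4) = 1 s.f.
Rounded to 1 significant figure: 0.02 s.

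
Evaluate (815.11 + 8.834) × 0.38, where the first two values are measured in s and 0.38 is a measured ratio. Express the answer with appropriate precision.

815.11 s + 8.834 s = 823.944 s; the sum is limited to 2 decimal places (5 s.f.).
Carrying full precision, 823.944 × 0.38 = 313.09872 s; 0.38 has 2 s.f., so the result keeps min(5, 2) = 2 s.f.
Rounded to 2 significant figures: 3.1 × 10^2 s.

3.1 × 10^2 s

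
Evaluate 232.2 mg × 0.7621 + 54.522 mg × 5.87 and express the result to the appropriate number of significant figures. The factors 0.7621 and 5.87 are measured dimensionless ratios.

232.2 × 0.7621 = 176.95962 → 177.0 mg (4 s.f., last digit at the 10^-1 place).
54.522 × 5.87 = 320.04414 → 3.20 × 10² mg (3 s.f., last digit at the 10^0 place).
Sum: 497.00376 mg; keep the coarser place, 10^0.
Result: 497 mg.

497 mg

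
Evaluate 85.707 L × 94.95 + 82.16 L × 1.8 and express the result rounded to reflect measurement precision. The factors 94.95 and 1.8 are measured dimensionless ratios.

85.707 × 94.95 = 8137.87965 → 8138 L (4 s.f., last digit at the 10^0 place).
82.16 × 1.8 = 147.888 → 1.5 × 10² L (2 s.f., last digit at the 10^1 place).
Sum: 8285.76765 L; keep the coarser place, 10^1.
Result: 8.29 × 10³ L.

8.29 × 10³ L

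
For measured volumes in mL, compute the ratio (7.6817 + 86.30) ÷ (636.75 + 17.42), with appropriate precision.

0.1437

7.6817 + 86.30 = 93.9817, limited to 2 d.p. → 4 s.f.; 636.75 + 17.42 = 654.17, limited to 2 d.p. → 5 s.f.
Carrying full precision, 93.9817 ÷ 654.17 = 0.14366556094…; keep min(4, 5) = 4 s.f.
Rounded to 4 significant figures: 0.1437.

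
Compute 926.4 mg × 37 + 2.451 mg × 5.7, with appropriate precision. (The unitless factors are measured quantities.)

926.4 × 37 = 34276.8 → 3.4 × 10⁴ mg (2 s.f., last digit at the 10^3 place).
2.451 × 5.7 = 13.9707 → 14 mg (2 s.f., last digit at the 10^0 place).
Sum: 34290.7707 mg; keep the coarser place, 10^3.
Result: 3.4 × 10⁴ mg.

3.4 × 10⁴ mg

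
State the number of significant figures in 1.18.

3

1.18: every digit is nonzero and significant.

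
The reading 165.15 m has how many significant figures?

165.15: every digit is nonzero and significant.

5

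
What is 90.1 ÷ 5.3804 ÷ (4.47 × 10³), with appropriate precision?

90.1 ÷ 5.3804 ÷ (4.47 × 10³) = 0.00374630130707…
Multiplication/division keeps the fewest significant figures: 90.1 → 3 s.f., 5.3804 → 5 s.f., 4.47 × 10³ → 3 s.f.; limit is 3.
Rounded to 3 significant figures: 0.00375.

0.00375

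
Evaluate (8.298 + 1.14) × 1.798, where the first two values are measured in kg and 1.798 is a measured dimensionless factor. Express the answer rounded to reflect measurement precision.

8.298 kg + 1.14 kg = 9.438 kg; the sum is limited to 2 decimal places (3 s.f.).
Carrying full precision, 9.438 × 1.798 = 16.969524 kg; 1.798 has 4 s.f., so the result keeps min(3, 4) = 3 s.f.
Rounded to 3 significant figures: 17.0 kg.

17.0 kg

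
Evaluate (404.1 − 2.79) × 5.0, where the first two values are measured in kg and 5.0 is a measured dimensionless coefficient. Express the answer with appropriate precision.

2.0 × 10³ kg

404.1 kg − 2.79 kg = 401.31 kg; the difference is limited to 1 decimal place (4 s.f.).
Carrying full precision, 401.31 × 5.0 = 2006.55 kg; 5.0 has 2 s.f., so the result keeps min(4, 2) = 2 s.f.
Rounded to 2 significant figures: 2.0 × 10³ kg.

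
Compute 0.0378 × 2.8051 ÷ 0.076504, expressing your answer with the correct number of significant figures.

0.0378 × 2.8051 ÷ 0.076504 = 1.38597694238…
Multiplication/division keeps the fewest significant figures: 0.0378 → 3 s.f., 2.8051 → 5 s.f., 0.076504 → 5 s.f.; limit is 3.
Rounded to 3 significant figures: 1.39.

1.39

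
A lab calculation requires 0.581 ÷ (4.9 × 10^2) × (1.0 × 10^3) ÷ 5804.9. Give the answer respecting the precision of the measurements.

2.0 × 10^-4

0.581 ÷ (4.9 × 10^2) × (1.0 × 10^3) ÷ 5804.9 = 0.000204260932267…
Multiplication/division keeps the fewest significant figures: 0.581 → 3 s.f., 4.9 × 10^2 → 2 s.f., 1.0 × 10^3 → 2 s.f., 5804.9 → 5 s.f.; limit is 2.
Rounded to 2 significant figures: 2.0 × 10^-4.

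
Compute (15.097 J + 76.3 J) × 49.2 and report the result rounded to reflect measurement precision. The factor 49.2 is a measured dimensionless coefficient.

15.097 J + 76.3 J = 91.397 J; the sum is limited to 1 decimal place (3 s.f.).
Carrying full precision, 91.397 × 49.2 = 4496.7324 J; 49.2 has 3 s.f., so the result keeps min(3, 3) = 3 s.f.
Rounded to 3 significant figures: 4.50 × 10^3 J.

4.50 × 10^3 J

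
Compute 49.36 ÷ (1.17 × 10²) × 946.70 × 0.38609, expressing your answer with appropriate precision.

49.36 ÷ (1.17 × 10²) × 946.70 × 0.38609 = 154.202075659…
Multiplication/division keeps the fewest significant figures: 49.36 → 4 s.f., 1.17 × 10² → 3 s.f., 946.70 → 5 s.f., 0.38609 → 5 s.f.; limit is 3.
Rounded to 3 significant figures: 1.54 × 10².

1.54 × 10²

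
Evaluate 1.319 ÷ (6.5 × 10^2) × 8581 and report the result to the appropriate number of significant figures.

1.319 ÷ (6.5 × 10^2) × 8581 = 17.4128292308…
Multiplication/division keeps the fewest significant figures: 1.319 → 4 s.f., 6.5 × 10^2 → 2 s.f., 8581 → 4 s.f.; limit is 2.
Rounded to 2 significant figures: 17.

17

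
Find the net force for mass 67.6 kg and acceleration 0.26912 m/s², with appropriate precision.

18.2 N

net force = 67.6 kg × 0.26912 m/s² = 18.192512 N.
67.6 has 3 significant figures; 0.26912 has 5.
Division/multiplication keeps the fewest: 3 significant figures.
Rounded: 18.2 N.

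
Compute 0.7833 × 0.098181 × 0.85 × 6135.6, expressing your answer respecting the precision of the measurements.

4.0 × 10^2

0.7833 × 0.098181 × 0.85 × 6135.6 = 401.080494966…
Multiplication/division keeps the fewest significant figures: 0.7833 → 4 s.f., 0.098181 → 5 s.f., 0.85 → 2 s.f., 6135.6 → 5 s.f.; limit is 2.
Rounded to 2 significant figures: 4.0 × 10^2.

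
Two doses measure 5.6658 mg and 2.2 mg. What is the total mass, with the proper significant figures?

7.9 mg

5.6658 mg + 2.2 mg = 7.8658 mg.
Addition/subtraction keeps the fewest decimal places: 5.6658 → 4 decimal places, 2.2 → 1 decimal place; limit is 1.
Rounded to 1 decimal place: 7.9 mg.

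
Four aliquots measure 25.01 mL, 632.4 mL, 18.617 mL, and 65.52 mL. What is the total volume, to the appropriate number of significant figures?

741.5 mL

25.01 mL + 632.4 mL + 18.617 mL + 65.52 mL = 741.547 mL.
Addition/subtraction keeps the fewest decimal places: 25.01 → 2 decimal places, 632.4 → 1 decimal place, 18.617 → 3 decimal places, 65.52 → 2 decimal places; limit is 1.
Rounded to 1 decimal place: 741.5 mL.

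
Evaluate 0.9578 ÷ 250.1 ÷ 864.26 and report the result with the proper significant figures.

0.9578 ÷ 250.1 ÷ 864.26 = 0.00000443115281599…
Multiplication/division keeps the fewest significant figures: 0.9578 → 4 s.f., 250.1 → 4 s.f., 864.26 → 5 s.f.; limit is 4.
Rounded to 4 significant figures: 4.431 × 10⁻⁶.

4.431 × 10⁻⁶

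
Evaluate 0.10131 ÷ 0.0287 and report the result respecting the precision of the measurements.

3.53

0.10131 ÷ 0.0287 = 3.52996515679…
Multiplication/division keeps the fewest significant figures: 0.10131 → 5 s.f., 0.0287 → 3 s.f.; limit is 3.
Rounded to 3 significant figures: 3.53.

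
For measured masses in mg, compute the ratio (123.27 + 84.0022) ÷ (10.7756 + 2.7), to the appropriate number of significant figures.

123.27 + 84.0022 = 207.2722, limited to 2 d.p. → 5 s.f.; 10.7756 + 2.7 = 13.4756, limited to 1 d.p. → 3 s.f.
Carrying full precision, 207.2722 ÷ 13.4756 = 15.3812965656…; keep min(5, 3) = 3 s.f.
Rounded to 3 significant figures: 15.4.

15.4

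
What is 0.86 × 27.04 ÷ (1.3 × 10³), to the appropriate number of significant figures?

0.018

0.86 × 27.04 ÷ (1.3 × 10³) = 0.017888
Multiplication/division keeps the fewest significant figures: 0.86 → 2 s.f., 27.04 → 4 s.f., 1.3 × 10³ → 2 s.f.; limit is 2.
Rounded to 2 significant figures: 0.018.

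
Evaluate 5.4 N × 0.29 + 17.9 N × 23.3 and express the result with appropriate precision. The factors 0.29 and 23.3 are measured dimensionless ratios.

5.4 × 0.29 = 1.566 → 1.6 N (2 s.f., last digit at the 10^-1 place).
17.9 × 23.3 = 417.07 → 417 N (3 s.f., last digit at the 10^0 place).
Sum: 418.636 N; keep the coarser place, 10^0.
Result: 419 N.

419 N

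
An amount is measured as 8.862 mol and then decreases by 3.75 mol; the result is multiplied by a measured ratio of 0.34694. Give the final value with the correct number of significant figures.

8.862 mol − 3.75 mol = 5.112 mol; the difference is limited to 2 decimal places (3 s.f.).
Carrying full precision, 5.112 × 0.34694 = 1.77355728 mol; 0.34694 has 5 s.f., so the result keeps min(3, 5) = 3 s.f.
Rounded to 3 significant figures: 1.77 mol.

1.77 mol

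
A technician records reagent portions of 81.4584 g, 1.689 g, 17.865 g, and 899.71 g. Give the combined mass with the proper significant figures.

81.4584 g + 1.689 g + 17.865 g + 899.71 g = 1000.7224 g.
Addition/subtraction keeps the fewest decimal places: 81.4584 → 4 decimal places, 1.689 → 3 decimal places, 17.865 → 3 decimal places, 899.71 → 2 decimal places; limit is 2.
Rounded to 2 decimal places: 1000.72 g.

1000.72 g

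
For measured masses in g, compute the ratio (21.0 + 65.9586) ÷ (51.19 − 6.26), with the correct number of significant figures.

1.94

21.0 + 65.9586 = 86.9586, limited to 1 d.p. → 3 s.f.; 51.19 − 6.26 = 44.93, limited to 2 d.p. → 4 s.f.
Carrying full precision, 86.9586 ÷ 44.93 = 1.93542399288…; keep min(3, 4) = 3 s.f.
Rounded to 3 significant figures: 1.94.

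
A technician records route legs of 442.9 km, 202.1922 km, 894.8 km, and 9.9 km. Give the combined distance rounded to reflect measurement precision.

1549.8 km

442.9 km + 202.1922 km + 894.8 km + 9.9 km = 1549.7922 km.
Addition/subtraction keeps the fewest decimal places: 442.9 → 1 decimal place, 202.1922 → 4 decimal places, 894.8 → 1 decimal place, 9.9 → 1 decimal place; limit is 1.
Rounded to 1 decimal place: 1549.8 km.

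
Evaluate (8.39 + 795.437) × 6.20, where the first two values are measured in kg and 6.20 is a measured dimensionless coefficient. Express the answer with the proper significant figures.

8.39 kg + 795.437 kg = 803.827 kg; the sum is limited to 2 decimal places (5 s.f.).
Carrying full precision, 803.827 × 6.20 = 4983.7274 kg; 6.20 has 3 s.f., so the result keeps min(5, 3) = 3 s.f.
Rounded to 3 significant figures: 4.98 × 10^3 kg.

4.98 × 10^3 kg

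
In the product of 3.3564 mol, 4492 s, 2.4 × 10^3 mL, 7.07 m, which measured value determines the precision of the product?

2.4 × 10^3 mL

3.3564 mol → 5 s.f.; 4492 s → 4 s.f.; 2.4 × 10^3 mL → 2 s.f.; 7.07 m → 3 s.f.
The fewest is 2 significant figures, from 2.4 × 10^3 mL.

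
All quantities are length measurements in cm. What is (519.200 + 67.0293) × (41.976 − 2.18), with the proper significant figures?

2.333 × 10^4 cm²

519.200 + 67.0293 = 586.2293, limited to 3 d.p. → 6 s.f.; 41.976 − 2.18 = 39.796, limited to 2 d.p. → 4 s.f.
Carrying full precision, 586.2293 × 39.796 = 23329.5812228; keep min(6, 4) = 4 s.f.
Rounded to 4 significant figures: 2.333 × 10^4 cm².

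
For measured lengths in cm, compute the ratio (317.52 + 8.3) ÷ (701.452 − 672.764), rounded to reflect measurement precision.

317.52 + 8.3 = 325.82, limited to 1 d.p. → 4 s.f.; 701.452 − 672.764 = 28.688, limited to 3 d.p. → 5 s.f.
Carrying full precision, 325.82 ÷ 28.688 = 11.3573619632…; keep min(4, 5) = 4 s.f.
Rounded to 4 significant figures: 11.36.

11.36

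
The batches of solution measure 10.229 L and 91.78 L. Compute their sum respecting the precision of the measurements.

102.01 L

10.229 L + 91.78 L = 102.009 L.
Addition/subtraction keeps the fewest decimal places: 10.229 → 3 decimal places, 91.78 → 2 decimal places; limit is 2.
Rounded to 2 decimal places: 102.01 L.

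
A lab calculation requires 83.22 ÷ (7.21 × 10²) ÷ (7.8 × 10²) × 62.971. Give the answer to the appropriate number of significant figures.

83.22 ÷ (7.21 × 10²) ÷ (7.8 × 10²) × 62.971 = 0.00931833745866…
Multiplication/division keeps the fewest significant figures: 83.22 → 4 s.f., 7.21 × 10² → 3 s.f., 7.8 × 10² → 2 s.f., 62.971 → 5 s.f.; limit is 2.
Rounded to 2 significant figures: 0.0093.

0.0093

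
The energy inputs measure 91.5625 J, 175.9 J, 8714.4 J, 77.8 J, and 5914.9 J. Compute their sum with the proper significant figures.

14974.6 J

91.5625 J + 175.9 J + 8714.4 J + 77.8 J + 5914.9 J = 14974.5625 J.
Addition/subtraction keeps the fewest decimal places: 91.5625 → 4 decimal places, 175.9 → 1 decimal place, 8714.4 → 1 decimal place, 77.8 → 1 decimal place, 5914.9 → 1 decimal place; limit is 1.
Rounded to 1 decimal place: 14974.6 J.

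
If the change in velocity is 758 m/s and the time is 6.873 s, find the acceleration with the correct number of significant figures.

acceleration = 758 m/s ÷ 6.873 s = 110.286628837… m/s².
758 has 3 significant figures; 6.873 has 4.
Division/multiplication keeps the fewest: 3 significant figures.
Rounded: 1.10 × 10² m/s².

1.10 × 10² m/s²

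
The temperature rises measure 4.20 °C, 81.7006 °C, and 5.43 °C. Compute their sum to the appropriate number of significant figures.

91.33 °C

4.20 °C + 81.7006 °C + 5.43 °C = 91.3306 °C.
Addition/subtraction keeps the fewest decimal places: 4.20 → 2 decimal places, 81.7006 → 4 decimal places, 5.43 → 2 decimal places; limit is 2.
Rounded to 2 decimal places: 91.33 °C.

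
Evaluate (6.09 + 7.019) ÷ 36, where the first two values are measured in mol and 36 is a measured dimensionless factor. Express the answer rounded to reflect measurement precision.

0.36 mol

6.09 mol + 7.019 mol = 13.109 mol; the sum is limited to 2 decimal places (4 s.f.).
Carrying full precision, 13.109 ÷ 36 = 0.364138888889… mol; 36 has 2 s.f., so the result keeps min(4, 2) = 2 s.f.
Rounded to 2 significant figures: 0.36 mol.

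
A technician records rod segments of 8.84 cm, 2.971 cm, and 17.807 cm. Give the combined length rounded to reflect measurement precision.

8.84 cm + 2.971 cm + 17.807 cm = 29.618 cm.
Addition/subtraction keeps the fewest decimal places: 8.84 → 2 decimal places, 2.971 → 3 decimal places, 17.807 → 3 decimal places; limit is 2.
Rounded to 2 decimal places: 29.62 cm.

29.62 cm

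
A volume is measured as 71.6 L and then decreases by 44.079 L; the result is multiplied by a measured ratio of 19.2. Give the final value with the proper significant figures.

71.6 L − 44.079 L = 27.521 L; the difference is limited to 1 decimal place (3 s.f.).
Carrying full precision, 27.521 × 19.2 = 528.4032 L; 19.2 has 3 s.f., so the result keeps min(3, 3) = 3 s.f.
Rounded to 3 significant figures: 528 L.

528 L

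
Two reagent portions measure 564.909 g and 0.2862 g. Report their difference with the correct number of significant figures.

564.909 g − 0.2862 g = 564.6228 g.
Addition/subtraction keeps the fewest decimal places: 564.909 → 3 decimal places, 0.2862 → 4 decimal places; limit is 3.
Rounded to 3 decimal places: 564.623 g.

564.623 g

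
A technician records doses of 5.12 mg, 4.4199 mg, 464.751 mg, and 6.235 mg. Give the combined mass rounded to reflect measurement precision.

5.12 mg + 4.4199 mg + 464.751 mg + 6.235 mg = 480.5259 mg.
Addition/subtraction keeps the fewest decimal places: 5.12 → 2 decimal places, 4.4199 → 4 decimal places, 464.751 → 3 decimal places, 6.235 → 3 decimal places; limit is 2.
Rounded to 2 decimal places: 480.53 mg.

480.53 mg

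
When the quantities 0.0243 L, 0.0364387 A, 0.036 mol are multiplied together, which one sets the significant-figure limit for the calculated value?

0.036 mol

0.0243 L → 3 s.f.; 0.0364387 A → 6 s.f.; 0.036 mol → 2 s.f.
The fewest is 2 significant figures, from 0.036 mol.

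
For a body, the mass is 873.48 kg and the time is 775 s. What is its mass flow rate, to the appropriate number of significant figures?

mass flow rate = 873.48 kg ÷ 775 s = 1.12707096774… kg/s.
873.48 has 5 significant figures; 775 has 3.
Division/multiplication keeps the fewest: 3 significant figures.
Rounded: 1.13 kg/s.

1.13 kg/s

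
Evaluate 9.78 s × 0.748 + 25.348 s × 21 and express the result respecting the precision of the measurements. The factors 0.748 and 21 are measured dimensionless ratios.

5.4 × 10² s

9.78 × 0.748 = 7.31544 → 7.32 s (3 s.f., last digit at the 10^-2 place).
25.348 × 21 = 532.308 → 5.3 × 10² s (2 s.f., last digit at the 10^1 place).
Sum: 539.62344 s; keep the coarser place, 10^1.
Result: 5.4 × 10² s.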